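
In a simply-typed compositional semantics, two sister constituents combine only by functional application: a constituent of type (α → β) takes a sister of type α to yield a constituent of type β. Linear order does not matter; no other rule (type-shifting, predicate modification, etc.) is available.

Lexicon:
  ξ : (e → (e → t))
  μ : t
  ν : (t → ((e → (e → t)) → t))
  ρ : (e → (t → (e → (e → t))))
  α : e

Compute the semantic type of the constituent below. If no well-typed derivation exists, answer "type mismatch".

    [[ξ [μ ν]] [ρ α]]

[μ ν]: functor ν : (t → ((e → (e → t)) → t)), argument μ : t; result ((e → (e → t)) → t).
[ξ [μ ν]]: functor [μ ν] : ((e → (e → t)) → t), argument ξ : (e → (e → t)); result t.
[ρ α]: functor ρ : (e → (t → (e → (e → t)))), argument α : e; result (t → (e → (e → t))).
[[ξ [μ ν]] [ρ α]]: functor [ρ α] : (t → (e → (e → t))), argument [ξ [μ ν]] : t; result (e → (e → t)).

(e → (e → t))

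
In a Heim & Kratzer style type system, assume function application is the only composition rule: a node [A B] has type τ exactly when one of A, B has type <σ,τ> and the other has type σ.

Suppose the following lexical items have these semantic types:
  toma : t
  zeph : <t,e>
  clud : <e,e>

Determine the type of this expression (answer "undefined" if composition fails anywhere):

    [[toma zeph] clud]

[toma zeph]: <t,e> applied to t yields e.
[[toma zeph] clud]: <e,e> applied to e yields e.

e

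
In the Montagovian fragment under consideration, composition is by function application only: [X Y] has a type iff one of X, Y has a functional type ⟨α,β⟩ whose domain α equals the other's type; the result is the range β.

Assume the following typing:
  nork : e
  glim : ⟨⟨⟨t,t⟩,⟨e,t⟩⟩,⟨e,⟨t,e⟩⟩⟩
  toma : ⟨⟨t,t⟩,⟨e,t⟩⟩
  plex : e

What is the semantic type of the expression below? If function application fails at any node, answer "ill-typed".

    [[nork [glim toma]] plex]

ill-typed

[glim toma]: functor glim : ⟨⟨⟨t,t⟩,⟨e,t⟩⟩,⟨e,⟨t,e⟩⟩⟩, argument toma : ⟨⟨t,t⟩,⟨e,t⟩⟩; result ⟨e,⟨t,e⟩⟩.
[nork [glim toma]]: functor [glim toma] : ⟨e,⟨t,e⟩⟩, argument nork : e; result ⟨t,e⟩.
At [[nork [glim toma]] plex]: neither ⟨t,e⟩ nor e can take the other as argument; the node is ill-typed.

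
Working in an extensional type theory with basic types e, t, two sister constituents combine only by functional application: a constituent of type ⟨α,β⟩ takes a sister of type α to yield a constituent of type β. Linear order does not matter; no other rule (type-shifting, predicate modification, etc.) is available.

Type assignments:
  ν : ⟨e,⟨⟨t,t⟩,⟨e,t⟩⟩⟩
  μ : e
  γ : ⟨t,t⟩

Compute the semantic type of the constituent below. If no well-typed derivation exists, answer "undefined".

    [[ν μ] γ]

⟨e,t⟩

[ν μ] — ν of type ⟨e,⟨⟨t,t⟩,⟨e,t⟩⟩⟩ combines with μ of type e: type ⟨⟨t,t⟩,⟨e,t⟩⟩.
[[ν μ] γ] — [ν μ] of type ⟨⟨t,t⟩,⟨e,t⟩⟩ combines with γ of type ⟨t,t⟩: type ⟨e,t⟩.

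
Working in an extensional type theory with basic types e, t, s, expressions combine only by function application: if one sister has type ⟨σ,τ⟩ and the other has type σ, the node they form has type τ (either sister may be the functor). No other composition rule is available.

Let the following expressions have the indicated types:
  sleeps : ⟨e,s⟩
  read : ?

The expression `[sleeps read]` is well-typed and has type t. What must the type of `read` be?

[sleeps read] must have type t. The sister sleeps has type ⟨e,s⟩; that is not a function onto t, so read must be the functor, of type ⟨⟨e,s⟩,t⟩.

⟨⟨e,s⟩,t⟩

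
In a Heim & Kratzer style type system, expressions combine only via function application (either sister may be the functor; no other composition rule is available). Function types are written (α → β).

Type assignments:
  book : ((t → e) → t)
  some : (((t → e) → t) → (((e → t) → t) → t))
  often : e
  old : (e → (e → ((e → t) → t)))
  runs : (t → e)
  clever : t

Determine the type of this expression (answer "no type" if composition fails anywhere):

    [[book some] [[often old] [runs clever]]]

[book some]: functor some : (((t → e) → t) → (((e → t) → t) → t)), argument book : ((t → e) → t); result (((e → t) → t) → t).
[often old]: functor old : (e → (e → ((e → t) → t))), argument often : e; result (e → ((e → t) → t)).
[runs clever]: functor runs : (t → e), argument clever : t; result e.
[[often old] [runs clever]]: functor [often old] : (e → ((e → t) → t)), argument [runs clever] : e; result ((e → t) → t).
[[book some] [[often old] [runs clever]]]: functor [book some] : (((e → t) → t) → t), argument [[often old] [runs clever]] : ((e → t) → t); result t.

t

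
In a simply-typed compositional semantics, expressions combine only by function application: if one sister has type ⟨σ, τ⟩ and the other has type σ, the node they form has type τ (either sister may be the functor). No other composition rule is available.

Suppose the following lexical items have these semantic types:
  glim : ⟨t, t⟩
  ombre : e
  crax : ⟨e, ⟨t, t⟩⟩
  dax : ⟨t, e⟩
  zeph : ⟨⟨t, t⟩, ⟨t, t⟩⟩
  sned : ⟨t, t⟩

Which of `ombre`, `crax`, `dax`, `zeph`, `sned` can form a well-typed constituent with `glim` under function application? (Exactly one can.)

ombre : e — does not combine with glim.
crax : ⟨e, ⟨t, t⟩⟩ — does not combine with glim.
dax : ⟨t, e⟩ — does not combine with glim.
zeph — combines: zeph : ⟨⟨t, t⟩, ⟨t, t⟩⟩ takes glim : ⟨t, t⟩ as argument, giving ⟨t, t⟩.
sned : ⟨t, t⟩ — does not combine with glim.

zeph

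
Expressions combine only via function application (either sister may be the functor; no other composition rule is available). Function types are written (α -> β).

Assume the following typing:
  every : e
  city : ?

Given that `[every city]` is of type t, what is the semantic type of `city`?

(e -> t)

[every city] is required to be t. every : e cannot yield t as functor, so city : (e -> t).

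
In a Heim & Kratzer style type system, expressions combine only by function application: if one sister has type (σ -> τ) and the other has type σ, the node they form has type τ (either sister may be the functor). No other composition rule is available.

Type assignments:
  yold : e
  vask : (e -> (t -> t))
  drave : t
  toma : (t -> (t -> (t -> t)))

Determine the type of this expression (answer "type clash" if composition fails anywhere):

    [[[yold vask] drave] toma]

[yold vask]: (e -> (t -> t)) applied to e yields (t -> t).
[[yold vask] drave]: (t -> t) applied to t yields t.
[[[yold vask] drave] toma]: (t -> (t -> (t -> t))) applied to t yields (t -> (t -> t)).

(t -> (t -> t))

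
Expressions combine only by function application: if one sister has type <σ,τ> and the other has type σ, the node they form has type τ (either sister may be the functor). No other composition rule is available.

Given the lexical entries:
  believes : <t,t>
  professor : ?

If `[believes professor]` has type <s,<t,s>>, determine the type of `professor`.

[believes professor] must have type <s,<t,s>>. The sister believes has type <t,t>; that is not a function onto <s,<t,s>>, so professor must be the functor, of type <<t,t>,<s,<t,s>>>.

<<t,t>,<s,<t,s>>>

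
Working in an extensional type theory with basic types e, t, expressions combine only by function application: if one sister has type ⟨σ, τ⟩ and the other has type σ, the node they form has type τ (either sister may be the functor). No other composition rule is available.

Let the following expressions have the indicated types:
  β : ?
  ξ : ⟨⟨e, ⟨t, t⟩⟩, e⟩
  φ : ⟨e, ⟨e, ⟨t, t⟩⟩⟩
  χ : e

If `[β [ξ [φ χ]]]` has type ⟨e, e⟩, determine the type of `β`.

⟨e, ⟨e, e⟩⟩

[β [ξ [φ χ]]] must have type ⟨e, e⟩. The sister [ξ [φ χ]] has type e; that is not a function onto ⟨e, e⟩, so β must be the functor, of type ⟨e, ⟨e, e⟩⟩.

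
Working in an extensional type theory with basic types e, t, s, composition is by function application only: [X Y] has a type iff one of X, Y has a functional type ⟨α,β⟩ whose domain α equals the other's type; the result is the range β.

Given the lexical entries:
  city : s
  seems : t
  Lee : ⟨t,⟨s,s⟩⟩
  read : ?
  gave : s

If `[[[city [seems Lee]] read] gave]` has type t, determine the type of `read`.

⟨s,⟨s,t⟩⟩

[[[city [seems Lee]] read] gave] is required to be t. gave : s cannot yield t as functor, so [[city [seems Lee]] read] : ⟨s,t⟩.
[[city [seems Lee]] read] is required to be ⟨s,t⟩. [city [seems Lee]] : s cannot yield ⟨s,t⟩ as functor, so read : ⟨s,⟨s,t⟩⟩.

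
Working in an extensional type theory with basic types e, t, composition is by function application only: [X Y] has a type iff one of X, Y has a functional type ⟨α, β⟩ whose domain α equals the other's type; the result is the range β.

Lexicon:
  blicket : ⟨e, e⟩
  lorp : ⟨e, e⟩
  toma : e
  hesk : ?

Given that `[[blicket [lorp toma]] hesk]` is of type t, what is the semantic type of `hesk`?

At [[blicket [lorp toma]] hesk] (required: t): [blicket [lorp toma]] is e, which is not a function with range t; hence hesk is the functor — type ⟨e, t⟩.

⟨e, t⟩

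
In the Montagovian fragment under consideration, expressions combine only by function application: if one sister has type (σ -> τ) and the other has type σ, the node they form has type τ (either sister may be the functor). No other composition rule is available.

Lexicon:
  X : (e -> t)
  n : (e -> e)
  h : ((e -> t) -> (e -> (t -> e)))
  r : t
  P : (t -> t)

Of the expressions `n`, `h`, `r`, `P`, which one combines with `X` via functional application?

h

n : (e -> e) — does not combine with X.
h — combines: h : ((e -> t) -> (e -> (t -> e))) takes X : (e -> t) as argument, giving (e -> (t -> e)).
r : t — does not combine with X.
P : (t -> t) — does not combine with X.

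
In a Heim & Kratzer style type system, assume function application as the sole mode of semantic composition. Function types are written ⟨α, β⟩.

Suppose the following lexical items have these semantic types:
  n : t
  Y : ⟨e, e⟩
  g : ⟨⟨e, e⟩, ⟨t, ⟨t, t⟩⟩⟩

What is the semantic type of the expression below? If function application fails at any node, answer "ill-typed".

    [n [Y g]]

⟨t, t⟩

[Y g]: ⟨⟨e, e⟩, ⟨t, ⟨t, t⟩⟩⟩ applied to ⟨e, e⟩ yields ⟨t, ⟨t, t⟩⟩.
[n [Y g]]: ⟨t, ⟨t, t⟩⟩ applied to t yields ⟨t, t⟩.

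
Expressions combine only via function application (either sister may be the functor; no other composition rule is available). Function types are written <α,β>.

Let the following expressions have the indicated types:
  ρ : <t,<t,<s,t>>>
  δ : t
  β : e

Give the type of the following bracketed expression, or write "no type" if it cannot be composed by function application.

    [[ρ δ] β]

no type

[ρ δ]: <t,<t,<s,t>>> applied to t yields <t,<s,t>>.
At [[ρ δ] β]: neither <t,<s,t>> nor e can take the other as argument; the node is ill-typed.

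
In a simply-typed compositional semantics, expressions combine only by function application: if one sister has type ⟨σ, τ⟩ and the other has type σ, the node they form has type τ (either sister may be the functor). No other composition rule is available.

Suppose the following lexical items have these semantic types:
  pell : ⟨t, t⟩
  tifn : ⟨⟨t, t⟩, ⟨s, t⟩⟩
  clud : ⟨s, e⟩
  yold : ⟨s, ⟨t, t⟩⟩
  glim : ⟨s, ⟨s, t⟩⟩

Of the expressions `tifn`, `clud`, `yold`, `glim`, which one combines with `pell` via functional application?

tifn — combines: tifn : ⟨⟨t, t⟩, ⟨s, t⟩⟩ takes pell : ⟨t, t⟩ as argument, giving ⟨s, t⟩.
clud : ⟨s, e⟩ — does not combine with pell.
yold : ⟨s, ⟨t, t⟩⟩ — does not combine with pell.
glim : ⟨s, ⟨s, t⟩⟩ — does not combine with pell.

tifn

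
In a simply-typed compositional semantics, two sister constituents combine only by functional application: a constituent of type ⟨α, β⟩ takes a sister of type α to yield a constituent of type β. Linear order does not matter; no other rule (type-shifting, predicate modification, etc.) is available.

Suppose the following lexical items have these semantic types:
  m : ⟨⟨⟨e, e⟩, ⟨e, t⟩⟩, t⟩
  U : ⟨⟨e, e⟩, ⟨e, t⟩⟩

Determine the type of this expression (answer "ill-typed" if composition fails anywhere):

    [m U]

[m U]: m is ⟨⟨⟨e, e⟩, ⟨e, t⟩⟩, t⟩, U is ⟨⟨e, e⟩, ⟨e, t⟩⟩; result t.

t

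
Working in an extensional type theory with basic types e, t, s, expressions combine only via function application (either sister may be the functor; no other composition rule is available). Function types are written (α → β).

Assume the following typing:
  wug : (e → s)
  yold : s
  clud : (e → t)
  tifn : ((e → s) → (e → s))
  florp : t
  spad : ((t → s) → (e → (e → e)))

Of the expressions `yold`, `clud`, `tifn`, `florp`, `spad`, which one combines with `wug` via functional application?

tifn

yold : s — neither side's domain matches the other.
clud : (e → t) — neither side's domain matches the other.
tifn — combines: tifn : ((e → s) → (e → s)) takes wug : (e → s) as argument, giving (e → s).
florp : t — neither side's domain matches the other.
spad : ((t → s) → (e → (e → e))) — neither side's domain matches the other.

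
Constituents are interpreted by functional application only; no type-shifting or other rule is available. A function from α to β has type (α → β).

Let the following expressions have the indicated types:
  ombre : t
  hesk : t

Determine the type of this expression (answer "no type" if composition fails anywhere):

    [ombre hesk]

no type

[ombre hesk]: t and t cannot combine by function application — type clash.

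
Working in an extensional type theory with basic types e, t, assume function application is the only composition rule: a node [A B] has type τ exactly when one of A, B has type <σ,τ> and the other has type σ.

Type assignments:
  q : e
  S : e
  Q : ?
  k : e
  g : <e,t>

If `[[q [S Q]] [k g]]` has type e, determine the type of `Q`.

[[q [S Q]] [k g]] is required to be e. [k g] : t cannot yield e as functor, so [q [S Q]] : <t,e>.
[q [S Q]] is required to be <t,e>. q : e cannot yield <t,e> as functor, so [S Q] : <e,<t,e>>.
[S Q] is required to be <e,<t,e>>. S : e cannot yield <e,<t,e>> as functor, so Q : <e,<e,<t,e>>>.

<e,<e,<t,e>>>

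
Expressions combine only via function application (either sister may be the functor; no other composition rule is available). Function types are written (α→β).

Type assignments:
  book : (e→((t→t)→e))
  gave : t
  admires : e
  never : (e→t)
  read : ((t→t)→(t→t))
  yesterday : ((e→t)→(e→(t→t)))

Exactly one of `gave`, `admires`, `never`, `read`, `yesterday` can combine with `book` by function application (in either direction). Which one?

admires

gave : t — book needs e; gave needs nothing (atomic); neither fits.
admires — combines: book : (e→((t→t)→e)) takes admires : e as argument, giving ((t→t)→e).
never : (e→t) — book needs e; never needs e; neither fits.
read : ((t→t)→(t→t)) — book needs e; read needs (t→t); neither fits.
yesterday : ((e→t)→(e→(t→t))) — book needs e; yesterday needs (e→t); neither fits.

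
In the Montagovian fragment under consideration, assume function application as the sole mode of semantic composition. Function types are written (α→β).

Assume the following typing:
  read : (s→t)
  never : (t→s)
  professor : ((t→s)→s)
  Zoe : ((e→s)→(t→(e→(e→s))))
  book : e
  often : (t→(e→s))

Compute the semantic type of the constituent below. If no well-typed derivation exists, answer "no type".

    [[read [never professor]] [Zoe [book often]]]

no type

[never professor]: functor professor : ((t→s)→s), argument never : (t→s); result s.
[read [never professor]]: functor read : (s→t), argument [never professor] : s; result t.
[book often]: e with (t→(e→s)) — neither is a function whose domain matches the other; composition fails here.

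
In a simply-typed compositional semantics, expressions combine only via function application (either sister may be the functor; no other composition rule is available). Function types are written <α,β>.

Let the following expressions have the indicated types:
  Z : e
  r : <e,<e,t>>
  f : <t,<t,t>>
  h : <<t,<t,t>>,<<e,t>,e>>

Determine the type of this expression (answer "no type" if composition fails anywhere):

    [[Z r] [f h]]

[Z r]: functor r : <e,<e,t>>, argument Z : e; result <e,t>.
[f h]: functor h : <<t,<t,t>>,<<e,t>,e>>, argument f : <t,<t,t>>; result <<e,t>,e>.
[[Z r] [f h]]: functor [f h] : <<e,t>,e>, argument [Z r] : <e,t>; result e.

e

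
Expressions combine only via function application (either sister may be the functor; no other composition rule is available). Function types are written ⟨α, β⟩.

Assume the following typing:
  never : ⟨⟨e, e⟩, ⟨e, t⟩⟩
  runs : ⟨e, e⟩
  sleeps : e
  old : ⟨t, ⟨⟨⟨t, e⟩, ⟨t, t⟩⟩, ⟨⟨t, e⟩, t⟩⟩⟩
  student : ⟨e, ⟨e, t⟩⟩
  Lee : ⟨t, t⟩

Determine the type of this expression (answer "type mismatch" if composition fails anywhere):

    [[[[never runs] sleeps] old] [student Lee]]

type mismatch

[never runs] — never of type ⟨⟨e, e⟩, ⟨e, t⟩⟩ combines with runs of type ⟨e, e⟩: type ⟨e, t⟩.
[[never runs] sleeps] — [never runs] of type ⟨e, t⟩ combines with sleeps of type e: type t.
[[[never runs] sleeps] old] — old of type ⟨t, ⟨⟨⟨t, e⟩, ⟨t, t⟩⟩, ⟨⟨t, e⟩, t⟩⟩⟩ combines with [[never runs] sleeps] of type t: type ⟨⟨⟨t, e⟩, ⟨t, t⟩⟩, ⟨⟨t, e⟩, t⟩⟩.
At [student Lee]: neither ⟨e, ⟨e, t⟩⟩ nor ⟨t, t⟩ can take the other as argument; the node is ill-typed.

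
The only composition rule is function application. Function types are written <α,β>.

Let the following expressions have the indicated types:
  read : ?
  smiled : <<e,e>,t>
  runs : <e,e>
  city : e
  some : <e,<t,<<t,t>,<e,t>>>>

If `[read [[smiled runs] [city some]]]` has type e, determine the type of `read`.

For [read [[smiled runs] [city some]]] to have type e with [[smiled runs] [city some]] of type <<t,t>,<e,t>>, read must be the function: read : <<<t,t>,<e,t>>,e>.

<<<t,t>,<e,t>>,e>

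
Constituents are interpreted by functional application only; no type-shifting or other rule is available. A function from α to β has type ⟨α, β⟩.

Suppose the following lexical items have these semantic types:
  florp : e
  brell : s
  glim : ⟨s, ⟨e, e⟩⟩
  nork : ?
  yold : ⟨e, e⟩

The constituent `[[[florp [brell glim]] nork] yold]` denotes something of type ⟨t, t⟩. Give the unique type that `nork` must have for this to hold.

⟨e, ⟨⟨e, e⟩, ⟨t, t⟩⟩⟩

At [[[florp [brell glim]] nork] yold] (required: ⟨t, t⟩): yold is ⟨e, e⟩, which is not a function with range ⟨t, t⟩; hence [[florp [brell glim]] nork] is the functor — type ⟨⟨e, e⟩, ⟨t, t⟩⟩.
At [[florp [brell glim]] nork] (required: ⟨⟨e, e⟩, ⟨t, t⟩⟩): [florp [brell glim]] is e, which is not a function with range ⟨⟨e, e⟩, ⟨t, t⟩⟩; hence nork is the functor — type ⟨e, ⟨⟨e, e⟩, ⟨t, t⟩⟩⟩.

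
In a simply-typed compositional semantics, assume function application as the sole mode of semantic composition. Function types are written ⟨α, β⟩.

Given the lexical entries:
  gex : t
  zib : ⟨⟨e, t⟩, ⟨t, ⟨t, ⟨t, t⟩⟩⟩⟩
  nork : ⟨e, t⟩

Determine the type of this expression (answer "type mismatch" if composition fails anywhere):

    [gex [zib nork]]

⟨t, ⟨t, t⟩⟩

[zib nork]: functor zib : ⟨⟨e, t⟩, ⟨t, ⟨t, ⟨t, t⟩⟩⟩⟩, argument nork : ⟨e, t⟩; result ⟨t, ⟨t, ⟨t, t⟩⟩⟩.
[gex [zib nork]]: functor [zib nork] : ⟨t, ⟨t, ⟨t, t⟩⟩⟩, argument gex : t; result ⟨t, ⟨t, t⟩⟩.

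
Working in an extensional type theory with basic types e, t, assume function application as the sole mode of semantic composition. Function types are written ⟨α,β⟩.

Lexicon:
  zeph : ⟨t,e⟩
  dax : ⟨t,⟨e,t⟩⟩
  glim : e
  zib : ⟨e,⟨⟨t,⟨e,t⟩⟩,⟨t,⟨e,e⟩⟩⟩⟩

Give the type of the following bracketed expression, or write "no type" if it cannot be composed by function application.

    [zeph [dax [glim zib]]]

[glim zib]: zib is ⟨e,⟨⟨t,⟨e,t⟩⟩,⟨t,⟨e,e⟩⟩⟩⟩, glim is e; result ⟨⟨t,⟨e,t⟩⟩,⟨t,⟨e,e⟩⟩⟩.
[dax [glim zib]]: [glim zib] is ⟨⟨t,⟨e,t⟩⟩,⟨t,⟨e,e⟩⟩⟩, dax is ⟨t,⟨e,t⟩⟩; result ⟨t,⟨e,e⟩⟩.
[zeph [dax [glim zib]]]: ⟨t,e⟩ with ⟨t,⟨e,e⟩⟩ — neither is a function whose domain matches the other; composition fails here.

no type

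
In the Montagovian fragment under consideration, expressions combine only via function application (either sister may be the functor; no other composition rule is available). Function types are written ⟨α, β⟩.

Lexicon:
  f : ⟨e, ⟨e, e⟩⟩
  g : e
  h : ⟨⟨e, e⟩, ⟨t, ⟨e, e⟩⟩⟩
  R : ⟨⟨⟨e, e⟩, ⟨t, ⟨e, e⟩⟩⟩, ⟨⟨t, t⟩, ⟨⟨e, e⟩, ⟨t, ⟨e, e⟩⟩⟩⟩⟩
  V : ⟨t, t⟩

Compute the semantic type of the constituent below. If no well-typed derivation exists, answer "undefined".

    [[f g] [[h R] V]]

⟨t, ⟨e, e⟩⟩

[f g]: f is ⟨e, ⟨e, e⟩⟩, g is e; result ⟨e, e⟩.
[h R]: R is ⟨⟨⟨e, e⟩, ⟨t, ⟨e, e⟩⟩⟩, ⟨⟨t, t⟩, ⟨⟨e, e⟩, ⟨t, ⟨e, e⟩⟩⟩⟩⟩, h is ⟨⟨e, e⟩, ⟨t, ⟨e, e⟩⟩⟩; result ⟨⟨t, t⟩, ⟨⟨e, e⟩, ⟨t, ⟨e, e⟩⟩⟩⟩.
[[h R] V]: [h R] is ⟨⟨t, t⟩, ⟨⟨e, e⟩, ⟨t, ⟨e, e⟩⟩⟩⟩, V is ⟨t, t⟩; result ⟨⟨e, e⟩, ⟨t, ⟨e, e⟩⟩⟩.
[[f g] [[h R] V]]: [[h R] V] is ⟨⟨e, e⟩, ⟨t, ⟨e, e⟩⟩⟩, [f g] is ⟨e, e⟩; result ⟨t, ⟨e, e⟩⟩.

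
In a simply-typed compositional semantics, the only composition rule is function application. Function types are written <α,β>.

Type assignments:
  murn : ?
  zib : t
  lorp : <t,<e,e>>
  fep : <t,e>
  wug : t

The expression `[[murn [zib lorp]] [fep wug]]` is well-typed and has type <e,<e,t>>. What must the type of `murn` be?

[[murn [zib lorp]] [fep wug]] is required to be <e,<e,t>>. [fep wug] : e cannot yield <e,<e,t>> as functor, so [murn [zib lorp]] : <e,<e,<e,t>>>.
[murn [zib lorp]] is required to be <e,<e,<e,t>>>. [zib lorp] : <e,e> cannot yield <e,<e,<e,t>>> as functor, so murn : <<e,e>,<e,<e,<e,t>>>>.

<<e,e>,<e,<e,<e,t>>>>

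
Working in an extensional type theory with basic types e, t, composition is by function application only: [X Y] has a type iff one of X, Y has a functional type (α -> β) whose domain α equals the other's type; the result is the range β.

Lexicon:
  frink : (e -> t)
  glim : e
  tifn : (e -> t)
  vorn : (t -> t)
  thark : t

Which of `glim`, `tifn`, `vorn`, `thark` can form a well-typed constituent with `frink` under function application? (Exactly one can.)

glim — combines: frink : (e -> t) takes glim : e as argument, giving t.
tifn : (e -> t) — no; frink wants e, and tifn wants e.
vorn : (t -> t) — no; frink wants e, and vorn wants t.
thark : t — no; frink wants e, and thark wants nothing (atomic).

glim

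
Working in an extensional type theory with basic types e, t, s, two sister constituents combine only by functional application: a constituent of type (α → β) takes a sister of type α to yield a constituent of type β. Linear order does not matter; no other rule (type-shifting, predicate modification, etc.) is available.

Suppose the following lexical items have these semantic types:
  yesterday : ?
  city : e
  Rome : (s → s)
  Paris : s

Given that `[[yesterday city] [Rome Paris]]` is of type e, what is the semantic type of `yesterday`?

At [[yesterday city] [Rome Paris]] (required: e): [Rome Paris] is s, which is not a function with range e; hence [yesterday city] is the functor — type (s → e).
At [yesterday city] (required: (s → e)): city is e, which is not a function with range (s → e); hence yesterday is the functor — type (e → (s → e)).

(e → (s → e))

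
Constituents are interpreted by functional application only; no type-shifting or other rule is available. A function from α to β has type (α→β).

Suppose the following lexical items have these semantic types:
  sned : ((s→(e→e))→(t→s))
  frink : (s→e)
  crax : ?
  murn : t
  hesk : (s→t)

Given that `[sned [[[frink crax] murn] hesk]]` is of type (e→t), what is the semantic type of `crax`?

((s→e)→(t→((s→t)→(((s→(e→e))→(t→s))→(e→t)))))

At [sned [[[frink crax] murn] hesk]] (required: (e→t)): sned is ((s→(e→e))→(t→s)), which is not a function with range (e→t); hence [[[frink crax] murn] hesk] is the functor — type (((s→(e→e))→(t→s))→(e→t)).
At [[[frink crax] murn] hesk] (required: (((s→(e→e))→(t→s))→(e→t))): hesk is (s→t), which is not a function with range (((s→(e→e))→(t→s))→(e→t)); hence [[frink crax] murn] is the functor — type ((s→t)→(((s→(e→e))→(t→s))→(e→t))).
At [[frink crax] murn] (required: ((s→t)→(((s→(e→e))→(t→s))→(e→t)))): murn is t, which is not a function with range ((s→t)→(((s→(e→e))→(t→s))→(e→t))); hence [frink crax] is the functor — type (t→((s→t)→(((s→(e→e))→(t→s))→(e→t)))).
At [frink crax] (required: (t→((s→t)→(((s→(e→e))→(t→s))→(e→t))))): frink is (s→e), which is not a function with range (t→((s→t)→(((s→(e→e))→(t→s))→(e→t)))); hence crax is the functor — type ((s→e)→(t→((s→t)→(((s→(e→e))→(t→s))→(e→t))))).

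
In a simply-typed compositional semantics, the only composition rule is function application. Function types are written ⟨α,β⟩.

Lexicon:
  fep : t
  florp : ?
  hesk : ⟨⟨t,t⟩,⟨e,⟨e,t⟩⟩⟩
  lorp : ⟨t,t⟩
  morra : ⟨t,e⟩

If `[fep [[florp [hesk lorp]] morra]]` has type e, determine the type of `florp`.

⟨⟨e,⟨e,t⟩⟩,⟨⟨t,e⟩,⟨t,e⟩⟩⟩

For [fep [[florp [hesk lorp]] morra]] to have type e with fep of type t, [[florp [hesk lorp]] morra] must be the function: [[florp [hesk lorp]] morra] : ⟨t,e⟩.
For [[florp [hesk lorp]] morra] to have type ⟨t,e⟩ with morra of type ⟨t,e⟩, [florp [hesk lorp]] must be the function: [florp [hesk lorp]] : ⟨⟨t,e⟩,⟨t,e⟩⟩.
For [florp [hesk lorp]] to have type ⟨⟨t,e⟩,⟨t,e⟩⟩ with [hesk lorp] of type ⟨e,⟨e,t⟩⟩, florp must be the function: florp : ⟨⟨e,⟨e,t⟩⟩,⟨⟨t,e⟩,⟨t,e⟩⟩⟩.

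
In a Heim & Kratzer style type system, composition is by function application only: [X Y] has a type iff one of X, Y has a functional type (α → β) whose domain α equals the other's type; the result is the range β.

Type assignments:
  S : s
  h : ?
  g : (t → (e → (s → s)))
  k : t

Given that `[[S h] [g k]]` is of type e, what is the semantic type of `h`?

(s → ((e → (s → s)) → e))

[[S h] [g k]] is required to be e. [g k] : (e → (s → s)) cannot yield e as functor, so [S h] : ((e → (s → s)) → e).
[S h] is required to be ((e → (s → s)) → e). S : s cannot yield ((e → (s → s)) → e) as functor, so h : (s → ((e → (s → s)) → e)).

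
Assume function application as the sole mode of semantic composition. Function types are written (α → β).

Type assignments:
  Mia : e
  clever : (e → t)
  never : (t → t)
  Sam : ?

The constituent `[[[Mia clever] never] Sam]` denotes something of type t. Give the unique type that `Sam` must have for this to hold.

For [[[Mia clever] never] Sam] to have type t with [[Mia clever] never] of type t, Sam must be the function: Sam : (t → t).

(t → t)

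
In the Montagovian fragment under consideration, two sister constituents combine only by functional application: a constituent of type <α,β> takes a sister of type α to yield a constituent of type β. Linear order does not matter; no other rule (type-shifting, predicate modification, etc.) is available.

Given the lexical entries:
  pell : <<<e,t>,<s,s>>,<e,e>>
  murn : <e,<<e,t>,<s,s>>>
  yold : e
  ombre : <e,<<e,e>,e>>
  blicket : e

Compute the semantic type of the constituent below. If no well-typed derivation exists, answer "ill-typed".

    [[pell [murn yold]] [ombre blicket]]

[murn yold] — murn of type <e,<<e,t>,<s,s>>> combines with yold of type e: type <<e,t>,<s,s>>.
[pell [murn yold]] — pell of type <<<e,t>,<s,s>>,<e,e>> combines with [murn yold] of type <<e,t>,<s,s>>: type <e,e>.
[ombre blicket] — ombre of type <e,<<e,e>,e>> combines with blicket of type e: type <<e,e>,e>.
[[pell [murn yold]] [ombre blicket]] — [ombre blicket] of type <<e,e>,e> combines with [pell [murn yold]] of type <e,e>: type e.

e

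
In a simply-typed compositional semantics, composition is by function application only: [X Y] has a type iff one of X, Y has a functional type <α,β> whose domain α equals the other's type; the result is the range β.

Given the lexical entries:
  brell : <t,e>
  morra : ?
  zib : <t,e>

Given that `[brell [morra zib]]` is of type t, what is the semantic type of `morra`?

<<t,e>,<<t,e>,t>>

For [brell [morra zib]] to have type t with brell of type <t,e>, [morra zib] must be the function: [morra zib] : <<t,e>,t>.
For [morra zib] to have type <<t,e>,t> with zib of type <t,e>, morra must be the function: morra : <<t,e>,<<t,e>,t>>.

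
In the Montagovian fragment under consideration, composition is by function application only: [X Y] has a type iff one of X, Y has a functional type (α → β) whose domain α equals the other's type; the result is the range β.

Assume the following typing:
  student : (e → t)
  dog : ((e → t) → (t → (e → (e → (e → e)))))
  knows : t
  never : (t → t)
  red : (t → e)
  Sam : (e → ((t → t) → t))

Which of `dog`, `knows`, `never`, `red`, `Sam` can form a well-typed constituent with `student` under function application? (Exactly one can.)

dog

dog — combines: dog : ((e → t) → (t → (e → (e → (e → e))))) takes student : (e → t) as argument, giving (t → (e → (e → (e → e)))).
knows : t — neither side's domain matches the other.
never : (t → t) — neither side's domain matches the other.
red : (t → e) — neither side's domain matches the other.
Sam : (e → ((t → t) → t)) — neither side's domain matches the other.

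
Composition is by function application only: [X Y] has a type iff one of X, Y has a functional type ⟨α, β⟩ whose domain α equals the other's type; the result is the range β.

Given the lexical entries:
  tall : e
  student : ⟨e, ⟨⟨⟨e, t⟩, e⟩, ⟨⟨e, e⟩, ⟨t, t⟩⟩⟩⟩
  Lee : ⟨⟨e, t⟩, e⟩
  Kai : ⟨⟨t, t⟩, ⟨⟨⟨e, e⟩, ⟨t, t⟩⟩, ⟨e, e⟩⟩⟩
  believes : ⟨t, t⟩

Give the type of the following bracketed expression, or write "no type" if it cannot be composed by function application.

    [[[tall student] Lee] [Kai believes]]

⟨e, e⟩

[tall student]: functor student : ⟨e, ⟨⟨⟨e, t⟩, e⟩, ⟨⟨e, e⟩, ⟨t, t⟩⟩⟩⟩, argument tall : e; result ⟨⟨⟨e, t⟩, e⟩, ⟨⟨e, e⟩, ⟨t, t⟩⟩⟩.
[[tall student] Lee]: functor [tall student] : ⟨⟨⟨e, t⟩, e⟩, ⟨⟨e, e⟩, ⟨t, t⟩⟩⟩, argument Lee : ⟨⟨e, t⟩, e⟩; result ⟨⟨e, e⟩, ⟨t, t⟩⟩.
[Kai believes]: functor Kai : ⟨⟨t, t⟩, ⟨⟨⟨e, e⟩, ⟨t, t⟩⟩, ⟨e, e⟩⟩⟩, argument believes : ⟨t, t⟩; result ⟨⟨⟨e, e⟩, ⟨t, t⟩⟩, ⟨e, e⟩⟩.
[[[tall student] Lee] [Kai believes]]: functor [Kai believes] : ⟨⟨⟨e, e⟩, ⟨t, t⟩⟩, ⟨e, e⟩⟩, argument [[tall student] Lee] : ⟨⟨e, e⟩, ⟨t, t⟩⟩; result ⟨e, e⟩.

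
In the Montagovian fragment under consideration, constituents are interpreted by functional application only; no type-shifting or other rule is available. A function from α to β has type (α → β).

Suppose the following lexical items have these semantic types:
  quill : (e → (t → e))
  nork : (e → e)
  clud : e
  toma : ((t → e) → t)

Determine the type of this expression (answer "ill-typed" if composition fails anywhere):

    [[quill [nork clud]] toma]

t

[nork clud] — nork of type (e → e) combines with clud of type e: type e.
[quill [nork clud]] — quill of type (e → (t → e)) combines with [nork clud] of type e: type (t → e).
[[quill [nork clud]] toma] — toma of type ((t → e) → t) combines with [quill [nork clud]] of type (t → e): type t.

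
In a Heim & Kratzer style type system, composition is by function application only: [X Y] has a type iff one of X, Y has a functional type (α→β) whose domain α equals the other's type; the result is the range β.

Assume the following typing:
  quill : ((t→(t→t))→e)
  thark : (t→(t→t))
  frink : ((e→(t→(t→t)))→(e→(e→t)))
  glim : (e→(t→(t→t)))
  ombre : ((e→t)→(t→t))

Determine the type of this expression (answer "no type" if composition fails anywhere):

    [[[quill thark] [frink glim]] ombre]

[quill thark] — quill of type ((t→(t→t))→e) combines with thark of type (t→(t→t)): type e.
[frink glim] — frink of type ((e→(t→(t→t)))→(e→(e→t))) combines with glim of type (e→(t→(t→t))): type (e→(e→t)).
[[quill thark] [frink glim]] — [frink glim] of type (e→(e→t)) combines with [quill thark] of type e: type (e→t).
[[[quill thark] [frink glim]] ombre] — ombre of type ((e→t)→(t→t)) combines with [[quill thark] [frink glim]] of type (e→t): type (t→t).

(t→t)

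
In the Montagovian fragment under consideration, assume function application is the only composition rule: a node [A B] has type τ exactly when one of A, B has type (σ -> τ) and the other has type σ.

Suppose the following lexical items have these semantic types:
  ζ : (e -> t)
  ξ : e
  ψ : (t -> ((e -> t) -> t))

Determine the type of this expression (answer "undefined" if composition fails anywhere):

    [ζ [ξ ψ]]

undefined

At [ξ ψ]: neither e nor (t -> ((e -> t) -> t)) can take the other as argument; the node is ill-typed.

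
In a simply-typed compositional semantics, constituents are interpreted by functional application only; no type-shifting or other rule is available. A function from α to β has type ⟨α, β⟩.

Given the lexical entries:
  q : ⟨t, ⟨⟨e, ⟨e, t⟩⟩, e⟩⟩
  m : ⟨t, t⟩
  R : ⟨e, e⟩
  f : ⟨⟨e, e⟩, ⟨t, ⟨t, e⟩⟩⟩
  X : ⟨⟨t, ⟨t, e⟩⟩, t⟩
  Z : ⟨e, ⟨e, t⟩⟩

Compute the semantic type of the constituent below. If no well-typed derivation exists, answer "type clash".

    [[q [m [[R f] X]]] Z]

e

[R f]: functor f : ⟨⟨e, e⟩, ⟨t, ⟨t, e⟩⟩⟩, argument R : ⟨e, e⟩; result ⟨t, ⟨t, e⟩⟩.
[[R f] X]: functor X : ⟨⟨t, ⟨t, e⟩⟩, t⟩, argument [R f] : ⟨t, ⟨t, e⟩⟩; result t.
[m [[R f] X]]: functor m : ⟨t, t⟩, argument [[R f] X] : t; result t.
[q [m [[R f] X]]]: functor q : ⟨t, ⟨⟨e, ⟨e, t⟩⟩, e⟩⟩, argument [m [[R f] X]] : t; result ⟨⟨e, ⟨e, t⟩⟩, e⟩.
[[q [m [[R f] X]]] Z]: functor [q [m [[R f] X]]] : ⟨⟨e, ⟨e, t⟩⟩, e⟩, argument Z : ⟨e, ⟨e, t⟩⟩; result e.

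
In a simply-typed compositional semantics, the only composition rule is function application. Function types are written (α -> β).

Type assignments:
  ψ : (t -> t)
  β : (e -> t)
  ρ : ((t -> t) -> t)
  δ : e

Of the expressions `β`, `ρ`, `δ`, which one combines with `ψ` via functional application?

ρ

β : (e -> t) — neither side's domain matches the other.
ρ — combines: ρ : ((t -> t) -> t) takes ψ : (t -> t) as argument, giving t.
δ : e — neither side's domain matches the other.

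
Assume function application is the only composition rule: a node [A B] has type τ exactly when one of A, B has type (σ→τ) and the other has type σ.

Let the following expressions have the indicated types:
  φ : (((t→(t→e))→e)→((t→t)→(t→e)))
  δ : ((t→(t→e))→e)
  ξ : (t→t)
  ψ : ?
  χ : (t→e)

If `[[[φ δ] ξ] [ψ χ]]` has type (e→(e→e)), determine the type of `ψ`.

((t→e)→((t→e)→(e→(e→e))))

[[[φ δ] ξ] [ψ χ]] must have type (e→(e→e)). The sister [[φ δ] ξ] has type (t→e); that is not a function onto (e→(e→e)), so [ψ χ] must be the functor, of type ((t→e)→(e→(e→e))).
[ψ χ] must have type ((t→e)→(e→(e→e))). The sister χ has type (t→e); that is not a function onto ((t→e)→(e→(e→e))), so ψ must be the functor, of type ((t→e)→((t→e)→(e→(e→e)))).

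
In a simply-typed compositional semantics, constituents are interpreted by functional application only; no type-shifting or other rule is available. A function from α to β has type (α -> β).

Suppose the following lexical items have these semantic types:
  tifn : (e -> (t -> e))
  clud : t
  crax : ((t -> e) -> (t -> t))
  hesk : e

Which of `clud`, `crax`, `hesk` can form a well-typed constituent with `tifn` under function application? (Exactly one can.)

hesk

clud : t — tifn needs e; clud needs nothing (atomic); neither fits.
crax : ((t -> e) -> (t -> t)) — tifn needs e; crax needs (t -> e); neither fits.
hesk — combines: tifn : (e -> (t -> e)) takes hesk : e as argument, giving (t -> e).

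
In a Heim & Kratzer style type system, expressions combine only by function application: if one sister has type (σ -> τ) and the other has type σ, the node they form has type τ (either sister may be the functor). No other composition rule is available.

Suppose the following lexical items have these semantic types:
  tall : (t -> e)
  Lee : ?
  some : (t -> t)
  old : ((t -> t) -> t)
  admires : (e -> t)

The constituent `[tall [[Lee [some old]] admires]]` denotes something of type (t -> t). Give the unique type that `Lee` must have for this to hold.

[tall [[Lee [some old]] admires]] must have type (t -> t). The sister tall has type (t -> e); that is not a function onto (t -> t), so [[Lee [some old]] admires] must be the functor, of type ((t -> e) -> (t -> t)).
[[Lee [some old]] admires] must have type ((t -> e) -> (t -> t)). The sister admires has type (e -> t); that is not a function onto ((t -> e) -> (t -> t)), so [Lee [some old]] must be the functor, of type ((e -> t) -> ((t -> e) -> (t -> t))).
[Lee [some old]] must have type ((e -> t) -> ((t -> e) -> (t -> t))). The sister [some old] has type t; that is not a function onto ((e -> t) -> ((t -> e) -> (t -> t))), so Lee must be the functor, of type (t -> ((e -> t) -> ((t -> e) -> (t -> t)))).

(t -> ((e -> t) -> ((t -> e) -> (t -> t))))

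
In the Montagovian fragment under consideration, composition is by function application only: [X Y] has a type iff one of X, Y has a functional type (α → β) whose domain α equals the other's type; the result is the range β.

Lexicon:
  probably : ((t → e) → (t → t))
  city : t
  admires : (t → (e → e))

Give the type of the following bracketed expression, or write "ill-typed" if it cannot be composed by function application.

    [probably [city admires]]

[city admires]: (t → (e → e)) applied to t yields (e → e).
At [probably [city admires]]: neither ((t → e) → (t → t)) nor (e → e) can take the other as argument; the node is ill-typed.

ill-typed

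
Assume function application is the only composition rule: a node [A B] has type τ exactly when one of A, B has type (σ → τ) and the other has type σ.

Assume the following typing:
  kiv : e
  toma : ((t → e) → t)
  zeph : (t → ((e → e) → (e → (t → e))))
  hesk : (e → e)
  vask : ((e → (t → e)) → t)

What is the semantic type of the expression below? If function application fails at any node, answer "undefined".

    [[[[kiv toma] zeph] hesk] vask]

At [kiv toma]: neither e nor ((t → e) → t) can take the other as argument; the node is ill-typed.

undefined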